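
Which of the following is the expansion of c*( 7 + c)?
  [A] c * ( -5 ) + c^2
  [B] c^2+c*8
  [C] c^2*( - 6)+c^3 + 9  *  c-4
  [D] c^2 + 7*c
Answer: D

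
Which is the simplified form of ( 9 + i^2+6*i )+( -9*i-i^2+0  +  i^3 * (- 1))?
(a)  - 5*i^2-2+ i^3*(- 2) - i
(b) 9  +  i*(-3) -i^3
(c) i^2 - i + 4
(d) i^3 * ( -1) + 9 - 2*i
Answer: b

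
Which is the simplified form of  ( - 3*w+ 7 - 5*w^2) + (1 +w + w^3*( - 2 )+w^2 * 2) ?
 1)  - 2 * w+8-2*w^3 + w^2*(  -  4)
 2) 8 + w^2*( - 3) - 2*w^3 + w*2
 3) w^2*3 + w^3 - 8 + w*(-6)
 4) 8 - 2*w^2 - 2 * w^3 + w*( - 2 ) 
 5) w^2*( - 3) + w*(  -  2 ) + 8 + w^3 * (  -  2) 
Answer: 5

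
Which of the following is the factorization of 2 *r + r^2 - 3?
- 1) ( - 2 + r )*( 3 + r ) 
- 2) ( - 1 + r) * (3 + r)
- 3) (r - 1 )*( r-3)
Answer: 2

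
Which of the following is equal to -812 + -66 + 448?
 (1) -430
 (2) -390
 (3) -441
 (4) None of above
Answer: 1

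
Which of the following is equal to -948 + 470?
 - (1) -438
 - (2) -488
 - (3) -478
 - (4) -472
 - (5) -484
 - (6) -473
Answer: 3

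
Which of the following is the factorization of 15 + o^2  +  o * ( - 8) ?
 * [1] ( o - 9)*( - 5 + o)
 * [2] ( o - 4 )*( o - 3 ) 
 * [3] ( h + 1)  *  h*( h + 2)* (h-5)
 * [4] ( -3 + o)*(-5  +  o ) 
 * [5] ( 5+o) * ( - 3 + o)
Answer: 4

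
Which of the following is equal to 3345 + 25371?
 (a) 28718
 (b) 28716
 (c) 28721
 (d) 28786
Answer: b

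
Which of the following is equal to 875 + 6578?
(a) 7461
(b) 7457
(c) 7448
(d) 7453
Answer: d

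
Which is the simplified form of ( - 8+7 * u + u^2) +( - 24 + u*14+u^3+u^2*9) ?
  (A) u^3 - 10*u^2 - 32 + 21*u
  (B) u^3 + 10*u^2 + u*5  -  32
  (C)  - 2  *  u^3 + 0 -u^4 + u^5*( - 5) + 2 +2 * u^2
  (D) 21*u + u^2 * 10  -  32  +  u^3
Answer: D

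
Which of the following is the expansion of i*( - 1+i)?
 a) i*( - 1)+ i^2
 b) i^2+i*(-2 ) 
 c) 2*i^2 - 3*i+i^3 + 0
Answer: a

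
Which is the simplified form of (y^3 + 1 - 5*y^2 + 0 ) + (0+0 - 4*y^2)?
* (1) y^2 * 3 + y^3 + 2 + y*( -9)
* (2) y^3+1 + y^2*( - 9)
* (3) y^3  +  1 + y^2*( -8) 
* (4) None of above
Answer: 2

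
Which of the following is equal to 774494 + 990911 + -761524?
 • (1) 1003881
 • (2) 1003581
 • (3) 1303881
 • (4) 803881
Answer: 1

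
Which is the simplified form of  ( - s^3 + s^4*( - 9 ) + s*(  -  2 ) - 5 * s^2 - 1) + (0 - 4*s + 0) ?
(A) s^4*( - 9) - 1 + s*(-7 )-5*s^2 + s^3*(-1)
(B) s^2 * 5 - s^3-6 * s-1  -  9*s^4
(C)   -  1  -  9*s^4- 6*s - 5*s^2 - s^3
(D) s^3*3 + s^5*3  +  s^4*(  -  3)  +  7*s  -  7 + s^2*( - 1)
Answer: C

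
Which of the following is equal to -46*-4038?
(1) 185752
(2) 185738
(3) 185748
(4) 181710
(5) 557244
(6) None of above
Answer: 3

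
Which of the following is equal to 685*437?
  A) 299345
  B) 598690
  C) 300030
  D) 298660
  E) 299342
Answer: A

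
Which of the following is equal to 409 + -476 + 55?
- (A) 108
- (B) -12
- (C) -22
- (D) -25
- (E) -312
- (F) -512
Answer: B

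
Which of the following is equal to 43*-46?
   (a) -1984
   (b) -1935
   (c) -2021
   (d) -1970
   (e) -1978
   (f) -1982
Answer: e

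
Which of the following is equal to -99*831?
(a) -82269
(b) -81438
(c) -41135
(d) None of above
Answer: a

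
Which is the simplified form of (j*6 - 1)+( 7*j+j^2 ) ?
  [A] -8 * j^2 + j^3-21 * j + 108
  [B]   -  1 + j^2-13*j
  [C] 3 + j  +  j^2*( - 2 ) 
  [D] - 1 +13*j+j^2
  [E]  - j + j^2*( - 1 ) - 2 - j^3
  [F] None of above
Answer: D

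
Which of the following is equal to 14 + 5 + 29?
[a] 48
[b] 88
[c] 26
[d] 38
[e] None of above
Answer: a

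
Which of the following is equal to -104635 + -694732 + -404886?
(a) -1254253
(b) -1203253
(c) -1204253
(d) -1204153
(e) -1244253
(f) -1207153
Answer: c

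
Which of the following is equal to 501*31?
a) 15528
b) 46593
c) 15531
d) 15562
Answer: c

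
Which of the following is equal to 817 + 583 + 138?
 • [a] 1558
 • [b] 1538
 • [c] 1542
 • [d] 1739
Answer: b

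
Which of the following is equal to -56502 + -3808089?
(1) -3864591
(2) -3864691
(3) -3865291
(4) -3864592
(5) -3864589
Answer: 1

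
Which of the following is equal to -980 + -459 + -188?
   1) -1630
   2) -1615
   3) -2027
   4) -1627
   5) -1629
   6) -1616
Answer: 4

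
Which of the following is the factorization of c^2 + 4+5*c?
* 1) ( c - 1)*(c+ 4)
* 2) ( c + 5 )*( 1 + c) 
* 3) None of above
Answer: 3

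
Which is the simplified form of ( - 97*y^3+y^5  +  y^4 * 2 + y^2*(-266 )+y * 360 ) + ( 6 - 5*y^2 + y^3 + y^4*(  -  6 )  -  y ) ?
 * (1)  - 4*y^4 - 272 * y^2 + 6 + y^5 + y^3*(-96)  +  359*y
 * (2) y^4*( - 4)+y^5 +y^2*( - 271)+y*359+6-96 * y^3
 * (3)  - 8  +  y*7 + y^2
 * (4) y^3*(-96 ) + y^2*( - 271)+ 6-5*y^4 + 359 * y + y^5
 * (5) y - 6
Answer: 2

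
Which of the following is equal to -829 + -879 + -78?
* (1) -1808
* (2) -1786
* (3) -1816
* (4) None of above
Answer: 2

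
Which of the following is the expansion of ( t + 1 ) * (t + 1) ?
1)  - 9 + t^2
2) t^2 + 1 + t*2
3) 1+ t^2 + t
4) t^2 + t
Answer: 2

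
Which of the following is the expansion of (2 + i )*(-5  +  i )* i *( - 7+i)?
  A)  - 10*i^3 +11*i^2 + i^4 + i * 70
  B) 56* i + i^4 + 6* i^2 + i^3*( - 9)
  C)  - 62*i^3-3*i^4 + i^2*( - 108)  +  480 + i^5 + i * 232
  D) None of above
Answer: A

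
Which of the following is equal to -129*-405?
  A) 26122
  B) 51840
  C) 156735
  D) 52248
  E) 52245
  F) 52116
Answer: E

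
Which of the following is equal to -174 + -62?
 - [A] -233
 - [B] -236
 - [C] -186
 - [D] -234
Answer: B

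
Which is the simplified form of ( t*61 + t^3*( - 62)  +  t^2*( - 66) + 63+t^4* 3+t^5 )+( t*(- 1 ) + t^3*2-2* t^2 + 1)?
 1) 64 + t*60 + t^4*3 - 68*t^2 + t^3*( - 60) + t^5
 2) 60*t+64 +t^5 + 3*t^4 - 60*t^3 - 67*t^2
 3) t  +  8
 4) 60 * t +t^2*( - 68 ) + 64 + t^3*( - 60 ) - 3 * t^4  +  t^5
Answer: 1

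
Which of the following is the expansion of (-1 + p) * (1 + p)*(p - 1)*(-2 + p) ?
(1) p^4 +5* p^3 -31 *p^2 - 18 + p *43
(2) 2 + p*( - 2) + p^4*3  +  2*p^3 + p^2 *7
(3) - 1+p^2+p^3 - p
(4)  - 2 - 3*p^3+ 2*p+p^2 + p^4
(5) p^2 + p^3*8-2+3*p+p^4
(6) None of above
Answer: 6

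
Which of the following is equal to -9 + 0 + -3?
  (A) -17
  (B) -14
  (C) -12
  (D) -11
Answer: C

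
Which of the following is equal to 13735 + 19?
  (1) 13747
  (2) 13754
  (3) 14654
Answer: 2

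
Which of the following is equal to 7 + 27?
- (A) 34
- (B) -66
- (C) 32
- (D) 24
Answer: A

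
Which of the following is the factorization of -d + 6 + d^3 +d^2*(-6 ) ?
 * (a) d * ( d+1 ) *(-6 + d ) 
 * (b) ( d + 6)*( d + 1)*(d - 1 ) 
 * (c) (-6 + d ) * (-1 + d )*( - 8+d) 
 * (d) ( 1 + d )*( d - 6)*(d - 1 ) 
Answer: d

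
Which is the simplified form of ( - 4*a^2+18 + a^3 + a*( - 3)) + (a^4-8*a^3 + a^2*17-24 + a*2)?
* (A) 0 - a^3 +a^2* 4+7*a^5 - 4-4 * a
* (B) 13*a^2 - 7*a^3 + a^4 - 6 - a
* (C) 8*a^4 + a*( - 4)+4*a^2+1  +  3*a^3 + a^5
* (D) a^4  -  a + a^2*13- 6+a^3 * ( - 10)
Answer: B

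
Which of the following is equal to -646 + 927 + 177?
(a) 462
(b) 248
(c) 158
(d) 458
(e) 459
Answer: d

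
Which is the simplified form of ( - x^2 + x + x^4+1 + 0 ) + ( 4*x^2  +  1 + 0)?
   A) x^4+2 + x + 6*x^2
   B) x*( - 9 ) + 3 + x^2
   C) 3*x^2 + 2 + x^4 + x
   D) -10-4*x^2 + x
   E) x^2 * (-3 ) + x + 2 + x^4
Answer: C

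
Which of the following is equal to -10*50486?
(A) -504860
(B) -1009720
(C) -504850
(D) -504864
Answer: A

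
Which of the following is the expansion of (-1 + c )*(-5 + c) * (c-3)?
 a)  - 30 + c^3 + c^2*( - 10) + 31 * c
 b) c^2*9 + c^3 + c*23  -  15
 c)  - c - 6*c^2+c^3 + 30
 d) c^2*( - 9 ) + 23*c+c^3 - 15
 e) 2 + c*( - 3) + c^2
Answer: d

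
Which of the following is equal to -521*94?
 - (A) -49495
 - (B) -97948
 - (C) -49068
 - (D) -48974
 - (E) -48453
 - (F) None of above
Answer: D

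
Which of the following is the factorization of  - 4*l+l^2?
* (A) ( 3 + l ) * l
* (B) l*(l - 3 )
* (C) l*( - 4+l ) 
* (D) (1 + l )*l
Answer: C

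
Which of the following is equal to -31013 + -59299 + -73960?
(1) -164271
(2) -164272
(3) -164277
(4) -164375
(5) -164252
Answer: 2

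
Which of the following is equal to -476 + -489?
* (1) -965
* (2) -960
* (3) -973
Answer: 1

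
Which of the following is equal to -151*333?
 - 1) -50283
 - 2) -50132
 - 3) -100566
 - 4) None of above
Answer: 1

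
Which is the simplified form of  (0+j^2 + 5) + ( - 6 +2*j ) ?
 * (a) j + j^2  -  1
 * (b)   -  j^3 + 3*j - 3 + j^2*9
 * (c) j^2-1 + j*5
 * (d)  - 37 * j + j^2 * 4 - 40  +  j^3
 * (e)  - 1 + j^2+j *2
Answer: e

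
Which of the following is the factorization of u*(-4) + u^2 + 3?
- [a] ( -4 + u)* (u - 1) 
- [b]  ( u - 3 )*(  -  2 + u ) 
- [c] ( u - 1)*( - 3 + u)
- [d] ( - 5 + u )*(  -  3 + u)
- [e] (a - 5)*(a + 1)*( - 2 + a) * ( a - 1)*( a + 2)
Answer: c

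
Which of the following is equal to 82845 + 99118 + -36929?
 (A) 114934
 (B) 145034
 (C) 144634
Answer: B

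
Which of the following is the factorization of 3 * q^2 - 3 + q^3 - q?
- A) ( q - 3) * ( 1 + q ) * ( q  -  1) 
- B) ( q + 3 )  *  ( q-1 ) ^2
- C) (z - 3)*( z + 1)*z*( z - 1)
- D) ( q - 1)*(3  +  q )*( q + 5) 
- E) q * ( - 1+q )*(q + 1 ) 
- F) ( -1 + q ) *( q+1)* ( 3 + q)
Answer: F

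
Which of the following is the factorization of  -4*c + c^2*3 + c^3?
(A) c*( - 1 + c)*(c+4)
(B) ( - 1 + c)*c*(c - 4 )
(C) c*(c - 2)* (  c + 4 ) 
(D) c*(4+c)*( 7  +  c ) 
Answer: A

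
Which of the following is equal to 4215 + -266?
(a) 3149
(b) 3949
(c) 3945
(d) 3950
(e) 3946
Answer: b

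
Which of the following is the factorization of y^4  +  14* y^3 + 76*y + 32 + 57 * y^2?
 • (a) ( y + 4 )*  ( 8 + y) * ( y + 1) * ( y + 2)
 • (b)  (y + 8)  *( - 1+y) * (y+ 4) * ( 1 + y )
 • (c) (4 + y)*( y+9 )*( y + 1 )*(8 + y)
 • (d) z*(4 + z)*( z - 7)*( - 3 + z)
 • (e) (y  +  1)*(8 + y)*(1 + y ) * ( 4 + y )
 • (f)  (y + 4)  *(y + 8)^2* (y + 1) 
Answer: e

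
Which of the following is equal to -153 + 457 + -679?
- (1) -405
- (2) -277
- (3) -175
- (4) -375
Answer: 4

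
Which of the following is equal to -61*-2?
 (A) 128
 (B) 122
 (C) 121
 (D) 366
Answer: B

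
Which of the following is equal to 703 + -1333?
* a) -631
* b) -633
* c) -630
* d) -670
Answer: c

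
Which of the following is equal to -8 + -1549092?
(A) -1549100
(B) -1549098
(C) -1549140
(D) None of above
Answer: A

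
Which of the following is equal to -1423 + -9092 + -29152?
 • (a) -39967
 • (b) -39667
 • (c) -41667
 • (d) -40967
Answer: b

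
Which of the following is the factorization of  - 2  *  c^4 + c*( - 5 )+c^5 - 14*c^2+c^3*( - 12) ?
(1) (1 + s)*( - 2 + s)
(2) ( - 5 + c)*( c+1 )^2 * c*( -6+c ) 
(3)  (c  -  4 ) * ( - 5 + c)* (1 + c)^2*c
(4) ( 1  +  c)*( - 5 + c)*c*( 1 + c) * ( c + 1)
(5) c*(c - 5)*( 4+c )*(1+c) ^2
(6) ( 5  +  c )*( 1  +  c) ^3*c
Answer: 4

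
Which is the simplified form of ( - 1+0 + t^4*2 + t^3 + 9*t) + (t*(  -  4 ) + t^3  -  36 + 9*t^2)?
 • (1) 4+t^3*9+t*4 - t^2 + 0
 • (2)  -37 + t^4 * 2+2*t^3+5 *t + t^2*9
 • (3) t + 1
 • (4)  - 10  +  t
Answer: 2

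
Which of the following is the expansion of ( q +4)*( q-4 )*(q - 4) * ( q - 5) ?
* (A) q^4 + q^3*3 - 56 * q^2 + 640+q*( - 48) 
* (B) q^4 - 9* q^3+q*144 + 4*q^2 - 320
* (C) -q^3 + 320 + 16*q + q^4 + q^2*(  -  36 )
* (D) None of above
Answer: B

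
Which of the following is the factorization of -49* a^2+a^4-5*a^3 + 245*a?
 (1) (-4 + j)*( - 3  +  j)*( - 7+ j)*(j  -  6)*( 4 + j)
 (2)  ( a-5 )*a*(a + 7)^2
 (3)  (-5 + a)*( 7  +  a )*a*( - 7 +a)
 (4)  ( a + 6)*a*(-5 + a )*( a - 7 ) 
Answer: 3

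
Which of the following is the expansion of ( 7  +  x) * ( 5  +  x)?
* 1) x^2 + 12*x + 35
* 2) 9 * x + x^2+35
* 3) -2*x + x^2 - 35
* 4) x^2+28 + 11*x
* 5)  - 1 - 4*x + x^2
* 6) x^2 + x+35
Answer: 1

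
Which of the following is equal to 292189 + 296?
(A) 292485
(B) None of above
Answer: A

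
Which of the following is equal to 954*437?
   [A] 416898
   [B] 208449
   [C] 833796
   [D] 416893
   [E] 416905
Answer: A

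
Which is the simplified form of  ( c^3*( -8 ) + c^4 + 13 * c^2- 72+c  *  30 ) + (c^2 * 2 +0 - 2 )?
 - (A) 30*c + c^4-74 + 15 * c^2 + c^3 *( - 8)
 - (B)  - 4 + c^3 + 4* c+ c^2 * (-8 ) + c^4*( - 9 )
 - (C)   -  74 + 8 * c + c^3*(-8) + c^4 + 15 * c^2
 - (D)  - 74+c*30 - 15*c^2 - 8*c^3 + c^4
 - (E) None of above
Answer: A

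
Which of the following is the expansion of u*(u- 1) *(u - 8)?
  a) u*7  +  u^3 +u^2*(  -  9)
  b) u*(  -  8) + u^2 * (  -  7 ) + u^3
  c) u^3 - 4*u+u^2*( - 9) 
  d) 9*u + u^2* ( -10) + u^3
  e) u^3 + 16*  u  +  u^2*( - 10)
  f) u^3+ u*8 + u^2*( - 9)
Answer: f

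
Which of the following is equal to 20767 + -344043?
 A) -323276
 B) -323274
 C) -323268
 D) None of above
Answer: A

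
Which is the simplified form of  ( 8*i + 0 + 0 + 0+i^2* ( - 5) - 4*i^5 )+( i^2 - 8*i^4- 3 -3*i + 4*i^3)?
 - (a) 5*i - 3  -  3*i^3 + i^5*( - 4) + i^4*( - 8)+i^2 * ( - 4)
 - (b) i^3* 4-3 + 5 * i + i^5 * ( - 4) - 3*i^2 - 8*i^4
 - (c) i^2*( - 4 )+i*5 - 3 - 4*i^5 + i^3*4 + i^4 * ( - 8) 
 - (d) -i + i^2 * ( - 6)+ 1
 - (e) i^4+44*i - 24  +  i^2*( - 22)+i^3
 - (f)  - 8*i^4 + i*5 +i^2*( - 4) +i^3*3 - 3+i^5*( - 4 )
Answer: c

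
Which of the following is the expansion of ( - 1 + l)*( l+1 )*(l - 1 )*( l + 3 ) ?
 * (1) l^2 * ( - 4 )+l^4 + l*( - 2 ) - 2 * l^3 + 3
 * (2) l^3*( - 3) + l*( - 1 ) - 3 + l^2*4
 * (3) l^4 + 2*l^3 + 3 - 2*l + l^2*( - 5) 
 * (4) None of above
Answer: 4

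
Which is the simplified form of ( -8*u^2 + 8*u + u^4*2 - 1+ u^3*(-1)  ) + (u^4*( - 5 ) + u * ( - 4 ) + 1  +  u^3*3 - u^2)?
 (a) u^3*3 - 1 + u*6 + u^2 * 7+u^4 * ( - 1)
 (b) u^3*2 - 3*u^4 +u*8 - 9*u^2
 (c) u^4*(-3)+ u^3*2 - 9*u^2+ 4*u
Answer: c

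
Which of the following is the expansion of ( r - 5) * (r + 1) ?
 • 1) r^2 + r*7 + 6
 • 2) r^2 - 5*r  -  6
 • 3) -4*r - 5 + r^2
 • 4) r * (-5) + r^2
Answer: 3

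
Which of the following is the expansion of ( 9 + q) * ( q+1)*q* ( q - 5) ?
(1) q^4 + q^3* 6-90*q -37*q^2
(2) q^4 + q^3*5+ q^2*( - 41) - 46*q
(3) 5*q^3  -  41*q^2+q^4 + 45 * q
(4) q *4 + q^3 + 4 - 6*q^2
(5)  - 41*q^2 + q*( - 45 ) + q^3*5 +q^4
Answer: 5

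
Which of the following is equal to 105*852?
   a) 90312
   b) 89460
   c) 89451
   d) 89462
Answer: b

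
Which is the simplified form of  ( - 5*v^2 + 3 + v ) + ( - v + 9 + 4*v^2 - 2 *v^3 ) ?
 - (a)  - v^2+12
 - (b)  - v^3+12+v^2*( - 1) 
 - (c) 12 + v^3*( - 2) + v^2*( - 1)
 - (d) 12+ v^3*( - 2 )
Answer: c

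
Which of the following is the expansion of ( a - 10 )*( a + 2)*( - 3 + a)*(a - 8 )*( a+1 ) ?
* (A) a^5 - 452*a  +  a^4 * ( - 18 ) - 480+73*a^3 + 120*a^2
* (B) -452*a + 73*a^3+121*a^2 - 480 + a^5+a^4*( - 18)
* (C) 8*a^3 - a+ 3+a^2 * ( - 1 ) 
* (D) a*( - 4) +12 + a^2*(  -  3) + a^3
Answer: A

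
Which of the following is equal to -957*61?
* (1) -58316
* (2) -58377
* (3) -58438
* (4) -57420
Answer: 2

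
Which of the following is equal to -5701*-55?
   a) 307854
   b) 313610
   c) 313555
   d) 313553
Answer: c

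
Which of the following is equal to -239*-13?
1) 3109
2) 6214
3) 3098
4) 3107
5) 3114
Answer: 4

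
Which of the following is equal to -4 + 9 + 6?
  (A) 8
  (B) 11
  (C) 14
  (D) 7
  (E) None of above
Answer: B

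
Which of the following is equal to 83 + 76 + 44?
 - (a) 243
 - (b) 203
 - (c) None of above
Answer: b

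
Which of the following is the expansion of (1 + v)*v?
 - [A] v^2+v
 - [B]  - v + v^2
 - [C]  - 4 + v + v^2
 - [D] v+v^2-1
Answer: A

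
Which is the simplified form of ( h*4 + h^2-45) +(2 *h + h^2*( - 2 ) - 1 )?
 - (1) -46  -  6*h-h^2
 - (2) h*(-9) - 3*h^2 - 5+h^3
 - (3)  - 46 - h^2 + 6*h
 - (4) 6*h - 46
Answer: 3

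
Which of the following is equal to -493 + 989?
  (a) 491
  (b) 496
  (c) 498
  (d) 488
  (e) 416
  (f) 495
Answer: b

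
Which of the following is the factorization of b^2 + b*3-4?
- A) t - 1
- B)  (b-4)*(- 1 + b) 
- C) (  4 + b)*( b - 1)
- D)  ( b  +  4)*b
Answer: C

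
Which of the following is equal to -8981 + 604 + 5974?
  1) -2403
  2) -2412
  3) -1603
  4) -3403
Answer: 1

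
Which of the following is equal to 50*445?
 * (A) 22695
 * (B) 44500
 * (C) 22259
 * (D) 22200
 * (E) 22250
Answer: E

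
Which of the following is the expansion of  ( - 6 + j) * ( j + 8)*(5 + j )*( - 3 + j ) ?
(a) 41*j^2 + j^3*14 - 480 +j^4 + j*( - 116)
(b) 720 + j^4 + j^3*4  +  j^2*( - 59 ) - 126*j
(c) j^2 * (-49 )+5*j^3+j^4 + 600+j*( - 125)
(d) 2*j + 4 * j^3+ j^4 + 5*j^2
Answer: b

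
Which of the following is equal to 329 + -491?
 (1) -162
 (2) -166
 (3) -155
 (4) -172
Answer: 1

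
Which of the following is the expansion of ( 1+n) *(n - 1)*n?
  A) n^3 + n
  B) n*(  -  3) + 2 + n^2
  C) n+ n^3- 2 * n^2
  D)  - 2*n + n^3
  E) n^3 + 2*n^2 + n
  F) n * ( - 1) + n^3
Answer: F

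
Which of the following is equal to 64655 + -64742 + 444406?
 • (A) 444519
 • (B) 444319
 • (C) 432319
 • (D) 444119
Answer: B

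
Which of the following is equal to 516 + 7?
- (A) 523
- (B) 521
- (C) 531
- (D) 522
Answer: A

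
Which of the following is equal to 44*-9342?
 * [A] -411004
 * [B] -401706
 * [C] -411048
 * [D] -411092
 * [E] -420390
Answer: C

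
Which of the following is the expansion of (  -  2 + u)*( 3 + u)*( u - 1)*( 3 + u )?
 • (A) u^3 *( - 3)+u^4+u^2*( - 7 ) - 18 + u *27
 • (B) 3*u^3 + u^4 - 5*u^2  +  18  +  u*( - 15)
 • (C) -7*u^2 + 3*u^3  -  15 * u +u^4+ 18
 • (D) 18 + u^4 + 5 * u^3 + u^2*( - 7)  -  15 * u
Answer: C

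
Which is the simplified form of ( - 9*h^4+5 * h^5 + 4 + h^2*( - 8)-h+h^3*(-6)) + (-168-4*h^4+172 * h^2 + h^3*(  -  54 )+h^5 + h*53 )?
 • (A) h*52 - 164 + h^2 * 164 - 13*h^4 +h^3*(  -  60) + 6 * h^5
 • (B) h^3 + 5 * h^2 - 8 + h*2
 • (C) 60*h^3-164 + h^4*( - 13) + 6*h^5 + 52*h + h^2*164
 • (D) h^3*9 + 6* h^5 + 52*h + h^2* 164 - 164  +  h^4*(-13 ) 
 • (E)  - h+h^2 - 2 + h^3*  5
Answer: A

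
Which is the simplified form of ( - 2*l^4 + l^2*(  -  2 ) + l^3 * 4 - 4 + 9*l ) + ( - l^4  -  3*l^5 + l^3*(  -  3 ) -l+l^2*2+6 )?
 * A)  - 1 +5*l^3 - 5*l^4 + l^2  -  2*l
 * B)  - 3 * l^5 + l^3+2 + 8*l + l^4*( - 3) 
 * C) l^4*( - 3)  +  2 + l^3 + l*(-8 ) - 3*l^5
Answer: B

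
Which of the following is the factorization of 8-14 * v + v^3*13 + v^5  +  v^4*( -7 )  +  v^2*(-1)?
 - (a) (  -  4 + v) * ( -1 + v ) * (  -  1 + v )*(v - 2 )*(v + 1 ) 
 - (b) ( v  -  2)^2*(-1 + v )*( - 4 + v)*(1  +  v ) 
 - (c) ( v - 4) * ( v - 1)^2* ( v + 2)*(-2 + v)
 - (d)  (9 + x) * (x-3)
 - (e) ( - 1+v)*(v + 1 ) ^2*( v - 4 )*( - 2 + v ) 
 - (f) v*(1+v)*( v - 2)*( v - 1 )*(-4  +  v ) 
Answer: a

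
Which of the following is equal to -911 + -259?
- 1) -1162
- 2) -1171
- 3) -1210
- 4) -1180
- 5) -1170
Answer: 5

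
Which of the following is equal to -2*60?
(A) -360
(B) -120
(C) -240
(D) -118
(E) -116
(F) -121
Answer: B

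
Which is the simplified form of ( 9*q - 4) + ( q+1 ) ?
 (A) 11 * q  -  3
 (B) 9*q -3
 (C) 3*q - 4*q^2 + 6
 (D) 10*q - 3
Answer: D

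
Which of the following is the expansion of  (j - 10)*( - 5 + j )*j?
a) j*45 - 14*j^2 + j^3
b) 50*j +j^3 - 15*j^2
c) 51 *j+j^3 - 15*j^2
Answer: b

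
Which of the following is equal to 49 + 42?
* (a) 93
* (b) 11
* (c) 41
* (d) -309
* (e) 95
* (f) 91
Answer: f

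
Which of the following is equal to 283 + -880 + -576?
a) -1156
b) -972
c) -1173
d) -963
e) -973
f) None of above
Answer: c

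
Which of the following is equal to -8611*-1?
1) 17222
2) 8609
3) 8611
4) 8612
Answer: 3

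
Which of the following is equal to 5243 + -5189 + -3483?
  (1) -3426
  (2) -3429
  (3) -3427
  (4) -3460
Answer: 2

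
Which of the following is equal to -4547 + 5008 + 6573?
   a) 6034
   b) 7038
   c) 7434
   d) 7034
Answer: d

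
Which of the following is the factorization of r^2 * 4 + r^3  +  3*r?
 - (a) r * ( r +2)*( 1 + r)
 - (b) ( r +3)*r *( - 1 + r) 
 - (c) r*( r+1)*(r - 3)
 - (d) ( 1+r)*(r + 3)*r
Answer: d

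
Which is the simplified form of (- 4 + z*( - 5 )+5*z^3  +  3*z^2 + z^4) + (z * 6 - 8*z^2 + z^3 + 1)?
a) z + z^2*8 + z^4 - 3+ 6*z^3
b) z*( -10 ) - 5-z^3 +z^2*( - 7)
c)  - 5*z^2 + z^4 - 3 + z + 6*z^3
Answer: c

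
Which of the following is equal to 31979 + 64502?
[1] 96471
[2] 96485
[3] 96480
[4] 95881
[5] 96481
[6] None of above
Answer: 5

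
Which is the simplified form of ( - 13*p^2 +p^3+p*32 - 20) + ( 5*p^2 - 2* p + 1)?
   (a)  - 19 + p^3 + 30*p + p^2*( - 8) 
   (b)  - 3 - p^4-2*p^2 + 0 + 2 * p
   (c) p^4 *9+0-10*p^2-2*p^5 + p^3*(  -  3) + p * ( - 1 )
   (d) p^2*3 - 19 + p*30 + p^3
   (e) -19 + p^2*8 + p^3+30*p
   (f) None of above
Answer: a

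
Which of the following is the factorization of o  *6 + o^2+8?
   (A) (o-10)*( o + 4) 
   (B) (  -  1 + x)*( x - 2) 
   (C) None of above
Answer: C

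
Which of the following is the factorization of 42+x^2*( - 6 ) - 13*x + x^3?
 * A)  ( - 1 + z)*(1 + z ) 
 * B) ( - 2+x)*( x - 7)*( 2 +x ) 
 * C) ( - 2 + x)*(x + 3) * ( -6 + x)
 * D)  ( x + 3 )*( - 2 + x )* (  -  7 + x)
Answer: D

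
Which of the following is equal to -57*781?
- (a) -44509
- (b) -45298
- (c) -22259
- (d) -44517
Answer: d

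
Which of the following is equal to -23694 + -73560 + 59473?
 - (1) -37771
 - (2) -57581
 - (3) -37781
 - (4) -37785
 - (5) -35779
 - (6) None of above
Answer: 3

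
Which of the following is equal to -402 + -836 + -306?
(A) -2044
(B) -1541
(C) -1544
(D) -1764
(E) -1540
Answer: C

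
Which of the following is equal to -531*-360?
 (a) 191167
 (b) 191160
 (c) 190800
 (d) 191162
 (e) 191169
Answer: b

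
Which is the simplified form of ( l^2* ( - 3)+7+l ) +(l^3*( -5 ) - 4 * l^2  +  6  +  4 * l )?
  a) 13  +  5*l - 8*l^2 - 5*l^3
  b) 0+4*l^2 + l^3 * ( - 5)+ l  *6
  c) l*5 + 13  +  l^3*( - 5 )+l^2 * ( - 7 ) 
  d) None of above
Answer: c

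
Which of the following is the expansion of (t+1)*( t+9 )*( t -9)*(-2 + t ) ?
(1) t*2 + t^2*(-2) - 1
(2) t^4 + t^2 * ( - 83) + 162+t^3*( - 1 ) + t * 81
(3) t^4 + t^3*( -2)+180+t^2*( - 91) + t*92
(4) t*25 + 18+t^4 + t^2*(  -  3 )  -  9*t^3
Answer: 2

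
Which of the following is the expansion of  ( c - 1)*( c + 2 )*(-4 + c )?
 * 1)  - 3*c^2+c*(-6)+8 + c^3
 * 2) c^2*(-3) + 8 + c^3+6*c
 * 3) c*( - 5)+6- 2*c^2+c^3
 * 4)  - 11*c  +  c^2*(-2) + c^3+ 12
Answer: 1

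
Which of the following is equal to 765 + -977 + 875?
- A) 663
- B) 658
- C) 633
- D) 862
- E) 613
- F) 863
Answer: A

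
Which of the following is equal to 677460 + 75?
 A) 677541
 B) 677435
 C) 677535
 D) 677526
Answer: C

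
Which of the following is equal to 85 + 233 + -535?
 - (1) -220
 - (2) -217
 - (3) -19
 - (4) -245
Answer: 2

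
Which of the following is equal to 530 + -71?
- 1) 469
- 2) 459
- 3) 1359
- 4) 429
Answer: 2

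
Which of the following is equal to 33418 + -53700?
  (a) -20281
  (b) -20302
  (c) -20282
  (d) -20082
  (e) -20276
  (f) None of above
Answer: c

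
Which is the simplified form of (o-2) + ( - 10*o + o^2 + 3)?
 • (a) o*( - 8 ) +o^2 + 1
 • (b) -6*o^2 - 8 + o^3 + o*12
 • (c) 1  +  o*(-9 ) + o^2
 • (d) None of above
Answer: c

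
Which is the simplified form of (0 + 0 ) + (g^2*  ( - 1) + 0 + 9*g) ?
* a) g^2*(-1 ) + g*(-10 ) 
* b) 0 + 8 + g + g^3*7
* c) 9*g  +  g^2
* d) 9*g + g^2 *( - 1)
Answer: d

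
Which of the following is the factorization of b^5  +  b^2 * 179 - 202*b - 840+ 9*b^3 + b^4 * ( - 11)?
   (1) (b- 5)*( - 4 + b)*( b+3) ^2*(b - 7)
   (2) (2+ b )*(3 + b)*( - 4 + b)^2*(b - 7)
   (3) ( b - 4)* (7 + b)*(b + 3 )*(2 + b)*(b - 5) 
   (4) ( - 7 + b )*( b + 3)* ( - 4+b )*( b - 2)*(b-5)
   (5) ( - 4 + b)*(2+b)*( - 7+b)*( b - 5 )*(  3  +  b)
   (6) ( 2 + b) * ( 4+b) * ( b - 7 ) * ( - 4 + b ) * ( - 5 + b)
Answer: 5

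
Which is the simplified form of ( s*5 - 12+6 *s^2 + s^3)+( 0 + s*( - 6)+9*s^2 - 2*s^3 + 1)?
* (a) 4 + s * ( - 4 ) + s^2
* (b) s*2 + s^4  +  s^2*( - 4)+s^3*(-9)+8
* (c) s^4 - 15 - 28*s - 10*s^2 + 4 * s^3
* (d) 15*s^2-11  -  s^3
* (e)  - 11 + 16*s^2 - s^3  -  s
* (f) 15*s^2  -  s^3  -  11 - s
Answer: f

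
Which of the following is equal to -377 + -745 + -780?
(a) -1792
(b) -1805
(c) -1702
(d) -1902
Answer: d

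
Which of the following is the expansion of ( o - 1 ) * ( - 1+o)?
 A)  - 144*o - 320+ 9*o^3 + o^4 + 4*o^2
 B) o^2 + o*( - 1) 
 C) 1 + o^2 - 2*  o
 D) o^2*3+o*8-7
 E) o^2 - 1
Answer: C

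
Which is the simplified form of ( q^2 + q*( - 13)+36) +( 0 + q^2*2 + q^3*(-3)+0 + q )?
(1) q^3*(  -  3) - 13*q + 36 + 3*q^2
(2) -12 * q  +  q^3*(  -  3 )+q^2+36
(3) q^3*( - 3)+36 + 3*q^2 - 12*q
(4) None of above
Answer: 3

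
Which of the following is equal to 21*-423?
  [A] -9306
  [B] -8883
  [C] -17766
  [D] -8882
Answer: B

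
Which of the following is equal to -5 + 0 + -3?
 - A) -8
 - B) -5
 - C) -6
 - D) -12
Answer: A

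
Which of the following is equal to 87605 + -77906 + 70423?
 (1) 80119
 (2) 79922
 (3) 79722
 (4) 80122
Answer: 4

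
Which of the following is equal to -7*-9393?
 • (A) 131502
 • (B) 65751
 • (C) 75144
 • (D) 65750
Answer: B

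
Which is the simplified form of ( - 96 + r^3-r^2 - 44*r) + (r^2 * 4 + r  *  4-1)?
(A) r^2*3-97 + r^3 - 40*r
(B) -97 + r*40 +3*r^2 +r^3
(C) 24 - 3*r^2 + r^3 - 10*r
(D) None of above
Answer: A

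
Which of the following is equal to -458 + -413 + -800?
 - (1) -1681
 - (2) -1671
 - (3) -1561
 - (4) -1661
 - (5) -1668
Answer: 2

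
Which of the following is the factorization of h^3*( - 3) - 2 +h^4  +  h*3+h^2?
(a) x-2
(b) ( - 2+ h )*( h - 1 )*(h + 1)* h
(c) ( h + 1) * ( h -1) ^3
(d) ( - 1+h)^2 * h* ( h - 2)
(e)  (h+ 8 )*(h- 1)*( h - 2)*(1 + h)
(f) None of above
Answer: f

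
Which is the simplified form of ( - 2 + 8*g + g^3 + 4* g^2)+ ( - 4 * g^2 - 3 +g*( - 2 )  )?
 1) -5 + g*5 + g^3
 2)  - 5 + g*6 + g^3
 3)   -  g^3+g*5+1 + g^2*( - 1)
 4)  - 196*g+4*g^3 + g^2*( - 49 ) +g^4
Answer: 2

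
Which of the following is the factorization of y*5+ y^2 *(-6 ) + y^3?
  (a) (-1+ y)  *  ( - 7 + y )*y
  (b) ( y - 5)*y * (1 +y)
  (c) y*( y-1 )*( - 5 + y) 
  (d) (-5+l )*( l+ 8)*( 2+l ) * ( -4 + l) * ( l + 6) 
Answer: c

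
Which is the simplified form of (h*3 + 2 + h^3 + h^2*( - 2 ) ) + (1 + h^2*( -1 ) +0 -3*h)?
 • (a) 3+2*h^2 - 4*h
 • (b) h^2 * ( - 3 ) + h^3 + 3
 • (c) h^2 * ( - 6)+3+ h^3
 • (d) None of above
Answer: b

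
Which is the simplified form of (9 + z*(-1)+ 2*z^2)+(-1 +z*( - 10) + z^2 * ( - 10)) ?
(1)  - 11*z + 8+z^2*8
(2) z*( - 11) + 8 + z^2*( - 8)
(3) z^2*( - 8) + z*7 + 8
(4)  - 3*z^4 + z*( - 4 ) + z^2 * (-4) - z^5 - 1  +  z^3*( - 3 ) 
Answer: 2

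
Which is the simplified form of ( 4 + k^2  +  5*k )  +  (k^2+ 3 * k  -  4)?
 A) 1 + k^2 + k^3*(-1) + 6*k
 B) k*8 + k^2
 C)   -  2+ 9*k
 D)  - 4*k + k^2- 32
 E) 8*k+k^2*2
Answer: E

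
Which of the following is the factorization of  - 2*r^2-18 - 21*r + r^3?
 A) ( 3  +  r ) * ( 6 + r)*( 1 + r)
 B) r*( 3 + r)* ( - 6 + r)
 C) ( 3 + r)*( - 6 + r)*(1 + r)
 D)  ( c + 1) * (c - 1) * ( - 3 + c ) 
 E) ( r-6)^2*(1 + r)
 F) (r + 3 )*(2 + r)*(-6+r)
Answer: C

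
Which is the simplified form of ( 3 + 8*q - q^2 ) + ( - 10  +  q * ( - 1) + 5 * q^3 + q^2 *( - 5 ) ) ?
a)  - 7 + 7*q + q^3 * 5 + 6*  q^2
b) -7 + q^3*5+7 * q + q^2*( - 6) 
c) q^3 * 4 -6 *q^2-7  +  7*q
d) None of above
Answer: b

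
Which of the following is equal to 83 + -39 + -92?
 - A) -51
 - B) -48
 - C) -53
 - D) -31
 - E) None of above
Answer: B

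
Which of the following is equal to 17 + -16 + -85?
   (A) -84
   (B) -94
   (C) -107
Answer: A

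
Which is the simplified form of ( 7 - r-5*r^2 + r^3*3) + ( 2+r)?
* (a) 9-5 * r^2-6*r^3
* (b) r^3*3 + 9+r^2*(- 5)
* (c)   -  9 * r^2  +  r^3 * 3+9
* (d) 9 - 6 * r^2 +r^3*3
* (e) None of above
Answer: b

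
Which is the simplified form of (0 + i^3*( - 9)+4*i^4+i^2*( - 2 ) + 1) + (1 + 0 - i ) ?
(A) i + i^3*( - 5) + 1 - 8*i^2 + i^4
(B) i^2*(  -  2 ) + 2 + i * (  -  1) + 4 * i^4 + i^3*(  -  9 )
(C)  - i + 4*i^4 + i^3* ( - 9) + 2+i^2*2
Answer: B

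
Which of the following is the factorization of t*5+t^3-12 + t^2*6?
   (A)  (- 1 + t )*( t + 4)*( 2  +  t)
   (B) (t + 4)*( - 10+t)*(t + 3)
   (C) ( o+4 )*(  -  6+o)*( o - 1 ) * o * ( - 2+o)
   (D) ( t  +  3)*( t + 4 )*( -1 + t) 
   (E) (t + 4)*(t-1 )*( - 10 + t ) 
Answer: D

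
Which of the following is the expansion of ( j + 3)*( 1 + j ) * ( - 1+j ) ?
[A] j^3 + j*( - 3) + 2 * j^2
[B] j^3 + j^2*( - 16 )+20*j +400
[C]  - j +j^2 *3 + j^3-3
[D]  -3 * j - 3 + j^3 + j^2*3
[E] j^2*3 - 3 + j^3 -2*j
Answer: C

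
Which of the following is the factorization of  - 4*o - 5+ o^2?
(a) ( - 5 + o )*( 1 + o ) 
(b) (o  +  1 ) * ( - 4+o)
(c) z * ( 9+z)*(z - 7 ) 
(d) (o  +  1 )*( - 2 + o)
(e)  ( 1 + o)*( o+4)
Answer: a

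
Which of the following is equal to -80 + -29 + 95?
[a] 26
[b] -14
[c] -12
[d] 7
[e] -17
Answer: b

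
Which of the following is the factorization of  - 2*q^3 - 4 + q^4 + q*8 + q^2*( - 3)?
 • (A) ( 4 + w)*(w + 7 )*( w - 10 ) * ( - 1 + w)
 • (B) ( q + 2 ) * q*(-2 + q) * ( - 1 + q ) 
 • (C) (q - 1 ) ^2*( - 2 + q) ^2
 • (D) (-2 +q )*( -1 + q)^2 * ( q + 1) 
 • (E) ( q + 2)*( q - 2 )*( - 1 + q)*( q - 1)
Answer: E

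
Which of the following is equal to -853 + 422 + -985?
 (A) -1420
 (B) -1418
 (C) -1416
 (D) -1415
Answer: C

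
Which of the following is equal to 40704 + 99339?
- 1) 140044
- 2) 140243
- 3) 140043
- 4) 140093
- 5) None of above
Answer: 3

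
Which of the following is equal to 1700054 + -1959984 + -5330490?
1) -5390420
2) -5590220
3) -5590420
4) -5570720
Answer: 3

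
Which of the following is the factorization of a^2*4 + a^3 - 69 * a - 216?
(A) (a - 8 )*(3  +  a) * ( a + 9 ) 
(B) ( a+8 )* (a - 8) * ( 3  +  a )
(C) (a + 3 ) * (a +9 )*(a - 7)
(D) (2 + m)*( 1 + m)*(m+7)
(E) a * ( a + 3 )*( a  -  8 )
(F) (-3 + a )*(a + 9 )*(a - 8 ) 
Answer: A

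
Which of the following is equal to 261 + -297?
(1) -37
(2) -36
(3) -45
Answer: 2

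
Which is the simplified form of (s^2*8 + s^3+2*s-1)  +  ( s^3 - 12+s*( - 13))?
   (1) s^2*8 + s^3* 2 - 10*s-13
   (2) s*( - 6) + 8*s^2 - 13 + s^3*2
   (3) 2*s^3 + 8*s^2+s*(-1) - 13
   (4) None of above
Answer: 4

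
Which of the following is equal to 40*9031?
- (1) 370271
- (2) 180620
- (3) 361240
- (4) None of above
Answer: 3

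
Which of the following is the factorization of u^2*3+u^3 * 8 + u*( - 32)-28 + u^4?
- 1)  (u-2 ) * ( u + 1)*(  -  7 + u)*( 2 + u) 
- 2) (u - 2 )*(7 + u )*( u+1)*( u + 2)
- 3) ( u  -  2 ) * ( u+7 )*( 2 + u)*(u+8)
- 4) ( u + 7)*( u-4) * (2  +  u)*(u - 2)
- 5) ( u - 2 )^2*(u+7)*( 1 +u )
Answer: 2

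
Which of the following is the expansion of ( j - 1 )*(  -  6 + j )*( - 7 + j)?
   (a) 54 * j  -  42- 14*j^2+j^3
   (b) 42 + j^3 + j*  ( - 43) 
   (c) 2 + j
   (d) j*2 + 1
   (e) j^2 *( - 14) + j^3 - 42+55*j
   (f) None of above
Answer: e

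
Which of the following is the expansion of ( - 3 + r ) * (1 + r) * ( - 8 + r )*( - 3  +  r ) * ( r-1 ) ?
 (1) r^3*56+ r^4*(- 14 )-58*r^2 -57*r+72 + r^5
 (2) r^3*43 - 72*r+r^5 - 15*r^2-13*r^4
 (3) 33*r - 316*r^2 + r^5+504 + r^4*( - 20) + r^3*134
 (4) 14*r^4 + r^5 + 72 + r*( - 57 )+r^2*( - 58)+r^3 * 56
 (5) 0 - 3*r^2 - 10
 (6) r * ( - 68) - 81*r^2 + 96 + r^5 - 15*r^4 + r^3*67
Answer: 1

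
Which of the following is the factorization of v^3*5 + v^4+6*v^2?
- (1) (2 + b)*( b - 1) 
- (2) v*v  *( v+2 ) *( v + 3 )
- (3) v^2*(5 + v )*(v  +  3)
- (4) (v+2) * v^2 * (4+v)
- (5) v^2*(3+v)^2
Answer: 2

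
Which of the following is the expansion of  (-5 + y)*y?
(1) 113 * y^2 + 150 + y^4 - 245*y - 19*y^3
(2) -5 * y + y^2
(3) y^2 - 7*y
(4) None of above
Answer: 2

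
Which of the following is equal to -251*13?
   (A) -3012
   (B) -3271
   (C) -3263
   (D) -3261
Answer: C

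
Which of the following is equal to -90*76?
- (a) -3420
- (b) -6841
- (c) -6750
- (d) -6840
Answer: d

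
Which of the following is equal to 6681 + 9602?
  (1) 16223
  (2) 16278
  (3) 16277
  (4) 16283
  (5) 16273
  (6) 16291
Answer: 4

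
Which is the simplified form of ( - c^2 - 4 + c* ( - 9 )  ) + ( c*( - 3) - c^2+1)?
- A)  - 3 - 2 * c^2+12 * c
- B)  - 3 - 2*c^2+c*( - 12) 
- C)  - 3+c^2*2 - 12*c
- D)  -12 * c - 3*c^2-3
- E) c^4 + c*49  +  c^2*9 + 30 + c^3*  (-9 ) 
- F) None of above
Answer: B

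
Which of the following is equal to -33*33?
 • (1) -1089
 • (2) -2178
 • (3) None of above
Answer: 1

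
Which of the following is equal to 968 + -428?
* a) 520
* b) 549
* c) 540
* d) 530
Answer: c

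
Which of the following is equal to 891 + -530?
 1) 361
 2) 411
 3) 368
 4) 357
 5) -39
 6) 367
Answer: 1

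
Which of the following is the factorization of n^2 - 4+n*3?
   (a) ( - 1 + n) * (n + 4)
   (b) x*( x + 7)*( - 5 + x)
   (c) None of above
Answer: a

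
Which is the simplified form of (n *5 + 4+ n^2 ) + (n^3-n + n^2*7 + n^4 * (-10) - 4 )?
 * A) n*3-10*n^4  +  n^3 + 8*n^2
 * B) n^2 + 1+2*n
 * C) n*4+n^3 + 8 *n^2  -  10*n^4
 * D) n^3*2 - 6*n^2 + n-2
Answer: C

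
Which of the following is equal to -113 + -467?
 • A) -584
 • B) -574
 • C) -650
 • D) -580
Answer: D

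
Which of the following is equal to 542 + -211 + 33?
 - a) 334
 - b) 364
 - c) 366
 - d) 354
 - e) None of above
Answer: b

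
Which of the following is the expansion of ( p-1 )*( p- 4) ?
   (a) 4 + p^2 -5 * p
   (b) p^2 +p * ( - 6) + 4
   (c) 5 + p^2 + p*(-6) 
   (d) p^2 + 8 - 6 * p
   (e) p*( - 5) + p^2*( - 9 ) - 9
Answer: a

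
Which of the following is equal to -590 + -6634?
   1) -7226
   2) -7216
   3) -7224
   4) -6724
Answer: 3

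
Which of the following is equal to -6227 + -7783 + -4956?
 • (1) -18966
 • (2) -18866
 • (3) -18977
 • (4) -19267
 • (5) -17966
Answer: 1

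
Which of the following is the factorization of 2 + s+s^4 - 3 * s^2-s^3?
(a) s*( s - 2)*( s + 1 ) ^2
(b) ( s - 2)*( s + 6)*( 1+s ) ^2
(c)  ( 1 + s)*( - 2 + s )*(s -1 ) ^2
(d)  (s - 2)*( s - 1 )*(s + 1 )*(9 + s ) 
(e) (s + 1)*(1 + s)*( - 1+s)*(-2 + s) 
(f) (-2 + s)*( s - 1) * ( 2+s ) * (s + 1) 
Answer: e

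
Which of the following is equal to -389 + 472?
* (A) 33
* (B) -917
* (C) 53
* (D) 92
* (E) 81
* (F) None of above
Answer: F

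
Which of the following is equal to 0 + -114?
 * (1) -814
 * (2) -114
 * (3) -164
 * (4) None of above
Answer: 2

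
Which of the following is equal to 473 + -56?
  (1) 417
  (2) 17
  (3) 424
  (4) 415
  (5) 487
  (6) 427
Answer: 1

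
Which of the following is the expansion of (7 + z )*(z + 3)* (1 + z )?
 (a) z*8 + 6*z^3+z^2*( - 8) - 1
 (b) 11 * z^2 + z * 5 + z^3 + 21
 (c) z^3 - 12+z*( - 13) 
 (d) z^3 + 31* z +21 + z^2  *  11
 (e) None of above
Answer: d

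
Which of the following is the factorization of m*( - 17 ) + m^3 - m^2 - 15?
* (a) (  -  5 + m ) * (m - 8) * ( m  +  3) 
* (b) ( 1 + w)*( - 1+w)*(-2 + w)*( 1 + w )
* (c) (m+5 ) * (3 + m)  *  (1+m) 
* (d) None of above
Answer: d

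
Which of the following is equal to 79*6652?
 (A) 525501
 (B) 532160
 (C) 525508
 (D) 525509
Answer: C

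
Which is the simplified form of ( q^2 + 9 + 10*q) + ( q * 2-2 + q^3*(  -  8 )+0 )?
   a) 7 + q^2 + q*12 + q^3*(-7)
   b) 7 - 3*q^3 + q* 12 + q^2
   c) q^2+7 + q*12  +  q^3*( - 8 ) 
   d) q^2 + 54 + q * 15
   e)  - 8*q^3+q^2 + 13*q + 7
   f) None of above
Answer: c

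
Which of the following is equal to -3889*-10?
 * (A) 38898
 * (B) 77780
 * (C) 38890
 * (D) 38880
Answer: C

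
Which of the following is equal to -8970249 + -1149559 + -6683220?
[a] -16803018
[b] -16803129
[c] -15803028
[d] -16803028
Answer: d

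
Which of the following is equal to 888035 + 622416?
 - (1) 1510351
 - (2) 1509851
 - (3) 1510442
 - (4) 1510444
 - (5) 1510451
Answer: 5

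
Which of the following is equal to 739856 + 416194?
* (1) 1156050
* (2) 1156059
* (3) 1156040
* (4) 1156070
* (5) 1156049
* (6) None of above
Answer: 1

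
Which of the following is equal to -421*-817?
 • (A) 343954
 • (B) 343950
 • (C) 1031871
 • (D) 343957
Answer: D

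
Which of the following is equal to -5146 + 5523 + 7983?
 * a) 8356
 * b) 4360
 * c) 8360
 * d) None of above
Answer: c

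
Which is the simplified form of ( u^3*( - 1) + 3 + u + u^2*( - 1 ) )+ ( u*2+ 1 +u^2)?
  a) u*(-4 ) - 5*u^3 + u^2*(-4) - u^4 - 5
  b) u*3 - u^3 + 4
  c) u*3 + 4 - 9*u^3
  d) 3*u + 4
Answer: b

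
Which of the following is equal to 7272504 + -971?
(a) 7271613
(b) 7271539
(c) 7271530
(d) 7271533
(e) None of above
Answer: d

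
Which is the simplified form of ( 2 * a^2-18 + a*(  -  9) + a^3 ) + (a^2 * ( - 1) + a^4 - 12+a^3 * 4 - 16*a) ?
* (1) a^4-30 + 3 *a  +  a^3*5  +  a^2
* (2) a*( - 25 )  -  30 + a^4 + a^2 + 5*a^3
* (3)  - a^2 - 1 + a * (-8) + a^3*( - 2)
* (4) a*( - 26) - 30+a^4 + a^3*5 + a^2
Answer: 2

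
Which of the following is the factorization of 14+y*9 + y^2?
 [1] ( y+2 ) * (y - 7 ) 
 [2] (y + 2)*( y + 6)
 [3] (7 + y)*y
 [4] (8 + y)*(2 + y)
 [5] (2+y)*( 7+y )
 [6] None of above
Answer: 5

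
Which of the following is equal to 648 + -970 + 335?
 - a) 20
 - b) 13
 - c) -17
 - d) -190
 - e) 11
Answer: b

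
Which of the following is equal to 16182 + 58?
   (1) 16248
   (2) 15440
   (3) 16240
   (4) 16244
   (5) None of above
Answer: 3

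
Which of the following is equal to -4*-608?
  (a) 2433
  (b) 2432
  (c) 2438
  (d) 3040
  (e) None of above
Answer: b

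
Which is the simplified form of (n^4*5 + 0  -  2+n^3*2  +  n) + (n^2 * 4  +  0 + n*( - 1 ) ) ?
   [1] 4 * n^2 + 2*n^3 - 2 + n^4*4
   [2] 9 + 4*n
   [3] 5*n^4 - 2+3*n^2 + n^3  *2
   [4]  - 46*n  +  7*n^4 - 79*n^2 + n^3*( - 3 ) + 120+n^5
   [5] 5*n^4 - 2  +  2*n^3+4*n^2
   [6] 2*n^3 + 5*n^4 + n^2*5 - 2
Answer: 5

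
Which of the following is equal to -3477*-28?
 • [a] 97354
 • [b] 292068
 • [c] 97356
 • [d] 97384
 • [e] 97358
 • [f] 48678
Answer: c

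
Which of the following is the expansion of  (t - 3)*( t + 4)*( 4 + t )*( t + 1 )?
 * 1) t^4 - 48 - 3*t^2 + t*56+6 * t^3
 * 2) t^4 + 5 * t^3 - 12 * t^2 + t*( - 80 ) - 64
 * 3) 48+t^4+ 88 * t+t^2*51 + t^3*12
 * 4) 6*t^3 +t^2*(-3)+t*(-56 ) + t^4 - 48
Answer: 4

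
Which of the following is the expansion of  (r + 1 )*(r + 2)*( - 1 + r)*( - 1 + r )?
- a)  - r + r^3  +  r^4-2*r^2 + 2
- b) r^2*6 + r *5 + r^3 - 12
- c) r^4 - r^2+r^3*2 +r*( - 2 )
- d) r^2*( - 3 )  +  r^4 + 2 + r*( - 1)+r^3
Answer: d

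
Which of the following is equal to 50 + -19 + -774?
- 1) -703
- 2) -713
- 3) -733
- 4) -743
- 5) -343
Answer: 4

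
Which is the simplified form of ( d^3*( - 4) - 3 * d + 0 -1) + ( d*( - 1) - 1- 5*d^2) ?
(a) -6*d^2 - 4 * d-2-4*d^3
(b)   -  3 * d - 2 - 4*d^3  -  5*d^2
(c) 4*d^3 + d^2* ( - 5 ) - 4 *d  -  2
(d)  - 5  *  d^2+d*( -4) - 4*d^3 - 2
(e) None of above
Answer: d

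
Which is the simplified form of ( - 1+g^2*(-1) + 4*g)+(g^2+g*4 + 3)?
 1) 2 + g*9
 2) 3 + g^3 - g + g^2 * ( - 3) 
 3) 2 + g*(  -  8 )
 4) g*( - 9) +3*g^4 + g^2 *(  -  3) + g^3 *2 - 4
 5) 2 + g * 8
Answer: 5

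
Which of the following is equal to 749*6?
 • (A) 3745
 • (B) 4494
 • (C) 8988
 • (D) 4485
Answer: B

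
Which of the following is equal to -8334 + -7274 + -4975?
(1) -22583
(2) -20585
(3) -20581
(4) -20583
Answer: 4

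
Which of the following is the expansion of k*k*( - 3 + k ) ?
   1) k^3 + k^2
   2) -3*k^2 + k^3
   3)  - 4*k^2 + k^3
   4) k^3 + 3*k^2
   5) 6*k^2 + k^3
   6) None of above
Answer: 2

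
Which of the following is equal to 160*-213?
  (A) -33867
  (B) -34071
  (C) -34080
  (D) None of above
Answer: C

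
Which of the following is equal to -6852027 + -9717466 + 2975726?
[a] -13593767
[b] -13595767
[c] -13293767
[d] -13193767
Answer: a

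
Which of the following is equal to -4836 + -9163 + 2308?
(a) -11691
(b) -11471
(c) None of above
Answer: a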